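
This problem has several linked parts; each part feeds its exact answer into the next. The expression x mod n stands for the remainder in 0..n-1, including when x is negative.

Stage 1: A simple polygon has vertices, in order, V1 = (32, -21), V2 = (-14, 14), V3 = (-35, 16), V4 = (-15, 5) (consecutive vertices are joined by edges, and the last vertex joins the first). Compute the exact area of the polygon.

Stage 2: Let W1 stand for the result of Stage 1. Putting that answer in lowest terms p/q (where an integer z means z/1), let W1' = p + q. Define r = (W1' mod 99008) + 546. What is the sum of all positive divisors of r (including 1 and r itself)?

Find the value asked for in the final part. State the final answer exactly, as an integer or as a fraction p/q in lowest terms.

1228

Stage 1: cross terms: (32*14 - -14*-21)=154, (-14*16 - -35*14)=266, (-35*5 - -15*16)=65, (-15*-21 - 32*5)=155; twice the area = |640| = 640; area = 320; answer 320
Stage 2: W1 = 320; threaded value p + q = 321; r = 867; 867 = 3 * 17^2; sigma = (1 + 3) * (1 + 17 + 289) = 4 * 307 = 1228; answer 1228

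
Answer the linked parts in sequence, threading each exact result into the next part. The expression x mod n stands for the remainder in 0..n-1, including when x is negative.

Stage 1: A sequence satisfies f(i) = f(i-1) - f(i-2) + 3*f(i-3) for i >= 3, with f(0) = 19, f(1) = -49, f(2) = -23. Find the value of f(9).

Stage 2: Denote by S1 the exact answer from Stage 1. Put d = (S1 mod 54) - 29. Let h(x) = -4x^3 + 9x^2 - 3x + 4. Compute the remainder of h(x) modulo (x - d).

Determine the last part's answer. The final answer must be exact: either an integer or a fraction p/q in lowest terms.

Stage 1: f(3) = 1*(-23) - 1*(-49) + 3*(19) = 83; iterating: f(3)=83, f(4)=-41, f(5)=-193, f(6)=97, f(7)=167, f(8)=-509, f(9)=-385; answer -385
Stage 2: S1 = -385; d = 18; remainder = value at the root: -4*(18)^3 + 9*(18)^2 - 3*(18)^1 + 4 = (-23328) + (2916) + (-54) + (4) = -20462; answer -20462

-20462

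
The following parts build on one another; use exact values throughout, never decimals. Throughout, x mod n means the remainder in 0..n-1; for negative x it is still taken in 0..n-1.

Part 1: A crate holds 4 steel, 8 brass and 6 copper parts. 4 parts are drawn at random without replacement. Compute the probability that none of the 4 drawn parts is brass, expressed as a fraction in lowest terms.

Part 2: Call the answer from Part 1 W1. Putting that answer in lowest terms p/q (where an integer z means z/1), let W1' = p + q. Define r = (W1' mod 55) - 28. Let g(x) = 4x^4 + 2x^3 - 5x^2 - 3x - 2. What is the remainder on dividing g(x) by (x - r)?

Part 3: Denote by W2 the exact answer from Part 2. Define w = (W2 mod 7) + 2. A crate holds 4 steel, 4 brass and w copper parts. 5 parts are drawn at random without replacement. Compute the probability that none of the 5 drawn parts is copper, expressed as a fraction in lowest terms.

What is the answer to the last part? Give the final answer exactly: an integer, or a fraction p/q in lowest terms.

4/143

Part 1: total draws C(18,4) = 3060; favorable C(10,4) = 210; P = 7/102; answer 7/102
Part 2: W1 = 7/102; threaded value p + q = 109; r = 26; remainder = value at the root: 4*(26)^4 + 2*(26)^3 - 5*(26)^2 - 3*(26)^1 - 2 = (1827904) + (35152) + (-3380) + (-78) + (-2) = 1859596; answer 1859596
Part 3: W2 = 1859596; w = 6; total draws C(14,5) = 2002; favorable C(8,5) = 56; P = 4/143; answer 4/143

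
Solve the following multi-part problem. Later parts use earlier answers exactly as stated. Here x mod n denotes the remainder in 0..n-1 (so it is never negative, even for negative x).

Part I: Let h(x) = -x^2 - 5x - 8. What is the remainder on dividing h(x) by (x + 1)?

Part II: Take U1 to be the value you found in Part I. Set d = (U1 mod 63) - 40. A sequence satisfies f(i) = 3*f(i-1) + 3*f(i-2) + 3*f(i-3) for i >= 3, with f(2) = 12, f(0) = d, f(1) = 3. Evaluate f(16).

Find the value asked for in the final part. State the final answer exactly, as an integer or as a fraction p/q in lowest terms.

5136285411

Part I: remainder = value at the root: -1*(-1)^2 - 5*(-1)^1 - 8 = (-1) + (5) + (-8) = -4; answer -4
Part II: U1 = -4; d = 19; f(3) = 3*(12) + 3*(3) + 3*(19) = 102; iterating: f(3)=102, f(4)=351, f(5)=1395, f(6)=5544, f(7)=21870, f(8)=86427, f(9)=341523, f(10)=1349460, f(11)=5332230, f(12)=21069639, f(13)=83253987, f(14)=328967568, f(15)=1299873582, f(16)=5136285411; answer 5136285411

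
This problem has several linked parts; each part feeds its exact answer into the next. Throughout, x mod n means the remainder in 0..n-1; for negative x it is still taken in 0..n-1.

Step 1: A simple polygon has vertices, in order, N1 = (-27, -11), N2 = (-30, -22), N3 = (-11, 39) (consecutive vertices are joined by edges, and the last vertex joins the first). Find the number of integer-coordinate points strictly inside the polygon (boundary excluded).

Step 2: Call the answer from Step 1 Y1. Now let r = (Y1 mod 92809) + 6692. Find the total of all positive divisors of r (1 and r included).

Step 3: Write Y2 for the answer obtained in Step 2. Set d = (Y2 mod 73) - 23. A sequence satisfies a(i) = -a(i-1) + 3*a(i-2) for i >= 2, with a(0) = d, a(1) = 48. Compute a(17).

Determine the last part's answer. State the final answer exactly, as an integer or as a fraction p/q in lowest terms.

17607441

Step 1: cross terms: (-27*-22 - -30*-11)=264, (-30*39 - -11*-22)=-1412, (-11*-11 - -27*39)=1174; twice the area = |26| = 26; area = 13; boundary points = 1 + 1 + 2 = 4; strictly interior points = area - boundary/2 + 1 = 12; answer 12
Step 2: Y1 = 12; r = 6704; 6704 = 2^4 * 419; sigma = (1 + 2 + 4 + 8 + 16) * (1 + 419) = 31 * 420 = 13020; answer 13020
Step 3: Y2 = 13020; d = 3; a(2) = -1*(48) + 3*(3) = -39; iterating: a(2)=-39, a(3)=183, a(4)=-300, a(5)=849, a(6)=-1749, a(7)=4296, a(8)=-9543, a(9)=22431, a(10)=-51060, a(11)=118353, a(12)=-271533, a(13)=626592, a(14)=-1441191, a(15)=3320967, a(16)=-7644540, a(17)=17607441; answer 17607441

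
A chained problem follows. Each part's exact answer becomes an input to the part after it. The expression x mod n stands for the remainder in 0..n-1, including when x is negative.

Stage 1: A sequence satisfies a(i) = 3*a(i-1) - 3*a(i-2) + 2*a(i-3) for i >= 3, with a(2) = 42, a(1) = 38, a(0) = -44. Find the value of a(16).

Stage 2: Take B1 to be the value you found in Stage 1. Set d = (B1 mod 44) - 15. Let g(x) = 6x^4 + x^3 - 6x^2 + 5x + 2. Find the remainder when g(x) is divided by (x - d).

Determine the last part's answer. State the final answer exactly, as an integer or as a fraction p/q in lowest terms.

Stage 1: a(3) = 3*(42) - 3*(38) + 2*(-44) = -76; iterating: a(3)=-76, a(4)=-278, a(5)=-522, a(6)=-884, a(7)=-1642, a(8)=-3318, a(9)=-6796, a(10)=-13718, a(11)=-27402, a(12)=-54644, a(13)=-109162, a(14)=-218358, a(15)=-436876, a(16)=-873878; answer -873878
Stage 2: B1 = -873878; d = -9; remainder = value at the root: 6*(-9)^4 + 1*(-9)^3 - 6*(-9)^2 + 5*(-9)^1 + 2 = (39366) + (-729) + (-486) + (-45) + (2) = 38108; answer 38108

38108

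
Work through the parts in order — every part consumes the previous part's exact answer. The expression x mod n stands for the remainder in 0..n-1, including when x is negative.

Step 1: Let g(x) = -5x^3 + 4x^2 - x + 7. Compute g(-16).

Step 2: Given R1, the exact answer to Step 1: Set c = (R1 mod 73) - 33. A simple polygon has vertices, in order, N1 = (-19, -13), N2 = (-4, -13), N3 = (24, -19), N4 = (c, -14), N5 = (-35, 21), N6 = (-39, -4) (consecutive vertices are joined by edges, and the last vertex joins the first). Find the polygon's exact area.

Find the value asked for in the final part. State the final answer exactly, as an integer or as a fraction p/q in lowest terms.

Step 1: -5*(-16)^3 + 4*(-16)^2 - 1*(-16)^1 + 7 = (20480) + (1024) + (16) + (7) = 21527; answer 21527
Step 2: R1 = 21527; c = 32; cross terms: (-19*-13 - -4*-13)=195, (-4*-19 - 24*-13)=388, (24*-14 - 32*-19)=272, (32*21 - -35*-14)=182, (-35*-4 - -39*21)=959, (-39*-13 - -19*-4)=431; twice the area = |2427| = 2427; area = 2427/2; answer 2427/2

2427/2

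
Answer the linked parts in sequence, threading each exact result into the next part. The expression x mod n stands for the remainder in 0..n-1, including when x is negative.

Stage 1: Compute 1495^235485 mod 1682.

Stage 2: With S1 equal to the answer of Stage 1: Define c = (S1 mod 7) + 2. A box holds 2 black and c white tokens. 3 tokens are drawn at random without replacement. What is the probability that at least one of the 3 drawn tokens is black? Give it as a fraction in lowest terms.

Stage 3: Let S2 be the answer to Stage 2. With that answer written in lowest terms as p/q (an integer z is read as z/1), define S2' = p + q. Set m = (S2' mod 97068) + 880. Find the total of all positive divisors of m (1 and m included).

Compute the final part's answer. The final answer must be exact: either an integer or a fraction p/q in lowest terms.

Stage 1: squarings mod 1682: 1495^1=1495, 1495^2=1329, 1495^4=141, 1495^8=1379, 1495^16=981, 1495^32=257, 1495^64=451, 1495^128=1561, 1495^256=1185, 1495^512=1437, 1495^1024=1155, 1495^2048=199, 1495^4096=915, 1495^8192=1271, 1495^16384=721, 1495^32768=103, 1495^65536=517, 1495^131072=1533; 1495^235485 = 1495^1 * 1495^4 * 1495^8 * 1495^16 * 1495^64 * 1495^128 * 1495^256 * 1495^512 * 1495^1024 * 1495^4096 * 1495^32768 * 1495^65536 * 1495^131072 = 545 (mod 1682); answer 545
Stage 2: S1 = 545; c = 8; total draws C(10,3) = 120; complement C(8,3) = 56; favorable 120 - 56 = 64; P = 8/15; answer 8/15
Stage 3: S2 = 8/15; threaded value p + q = 23; m = 903; 903 = 3 * 7 * 43; sigma = (1 + 3) * (1 + 7) * (1 + 43) = 4 * 8 * 44 = 1408; answer 1408

1408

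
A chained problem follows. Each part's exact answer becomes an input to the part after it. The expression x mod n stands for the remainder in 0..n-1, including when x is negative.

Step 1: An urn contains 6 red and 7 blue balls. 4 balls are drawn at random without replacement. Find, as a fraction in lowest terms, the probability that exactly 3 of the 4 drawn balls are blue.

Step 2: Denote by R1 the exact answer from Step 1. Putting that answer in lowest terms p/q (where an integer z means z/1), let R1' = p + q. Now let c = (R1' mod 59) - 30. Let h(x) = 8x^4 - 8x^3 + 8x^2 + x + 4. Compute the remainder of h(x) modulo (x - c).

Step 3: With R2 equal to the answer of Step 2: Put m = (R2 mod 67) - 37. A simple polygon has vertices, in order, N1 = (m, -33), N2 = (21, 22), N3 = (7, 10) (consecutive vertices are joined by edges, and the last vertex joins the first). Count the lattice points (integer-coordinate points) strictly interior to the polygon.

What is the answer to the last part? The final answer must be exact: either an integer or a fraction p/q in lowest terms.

352

Step 1: total draws C(13,4) = 715; favorable C(7,3)*C(6,1) = 210; P = 42/143; answer 42/143
Step 2: R1 = 42/143; threaded value p + q = 185; c = -22; remainder = value at the root: 8*(-22)^4 - 8*(-22)^3 + 8*(-22)^2 + 1*(-22)^1 + 4 = (1874048) + (85184) + (3872) + (-22) + (4) = 1963086; answer 1963086
Step 3: R2 = 1963086; m = 16; cross terms: (16*22 - 21*-33)=1045, (21*10 - 7*22)=56, (7*-33 - 16*10)=-391; twice the area = |710| = 710; area = 355; boundary points = 5 + 2 + 1 = 8; strictly interior points = area - boundary/2 + 1 = 352; answer 352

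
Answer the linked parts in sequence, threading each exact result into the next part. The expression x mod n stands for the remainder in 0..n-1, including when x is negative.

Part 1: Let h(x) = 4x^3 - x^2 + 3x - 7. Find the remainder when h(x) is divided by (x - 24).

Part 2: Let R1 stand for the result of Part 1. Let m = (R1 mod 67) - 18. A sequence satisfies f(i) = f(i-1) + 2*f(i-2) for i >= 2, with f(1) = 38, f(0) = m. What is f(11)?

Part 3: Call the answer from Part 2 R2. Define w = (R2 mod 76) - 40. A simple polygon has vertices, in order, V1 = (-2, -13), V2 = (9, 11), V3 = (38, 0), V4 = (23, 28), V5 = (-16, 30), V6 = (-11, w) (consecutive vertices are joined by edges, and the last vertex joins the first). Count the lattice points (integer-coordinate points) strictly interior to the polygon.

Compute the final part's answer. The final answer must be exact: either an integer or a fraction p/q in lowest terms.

1048

Part 1: remainder = value at the root: 4*(24)^3 - 1*(24)^2 + 3*(24)^1 - 7 = (55296) + (-576) + (72) + (-7) = 54785; answer 54785
Part 2: R1 = 54785; m = 28; f(2) = 1*(38) + 2*(28) = 94; iterating: f(2)=94, f(3)=170, f(4)=358, f(5)=698, f(6)=1414, f(7)=2810, f(8)=5638, f(9)=11258, f(10)=22534, f(11)=45050; answer 45050
Part 3: R2 = 45050; w = 18; cross terms: (-2*11 - 9*-13)=95, (9*0 - 38*11)=-418, (38*28 - 23*0)=1064, (23*30 - -16*28)=1138, (-16*18 - -11*30)=42, (-11*-13 - -2*18)=179; twice the area = |2100| = 2100; area = 1050; boundary points = 1 + 1 + 1 + 1 + 1 + 1 = 6; strictly interior points = area - boundary/2 + 1 = 1048; answer 1048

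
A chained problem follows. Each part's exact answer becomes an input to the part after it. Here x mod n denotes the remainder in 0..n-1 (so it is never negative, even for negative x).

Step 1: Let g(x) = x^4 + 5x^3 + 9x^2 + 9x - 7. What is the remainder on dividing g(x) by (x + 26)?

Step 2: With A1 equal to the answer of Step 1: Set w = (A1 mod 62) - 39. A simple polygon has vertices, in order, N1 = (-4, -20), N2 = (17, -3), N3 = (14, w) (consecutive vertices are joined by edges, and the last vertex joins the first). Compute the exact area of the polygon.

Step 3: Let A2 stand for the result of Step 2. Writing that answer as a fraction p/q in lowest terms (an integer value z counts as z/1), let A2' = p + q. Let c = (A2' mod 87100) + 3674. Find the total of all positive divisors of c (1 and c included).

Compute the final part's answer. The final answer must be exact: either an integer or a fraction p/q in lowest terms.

Step 1: remainder = value at the root: 1*(-26)^4 + 5*(-26)^3 + 9*(-26)^2 + 9*(-26)^1 - 7 = (456976) + (-87880) + (6084) + (-234) + (-7) = 374939; answer 374939
Step 2: A1 = 374939; w = -14; cross terms: (-4*-3 - 17*-20)=352, (17*-14 - 14*-3)=-196, (14*-20 - -4*-14)=-336; twice the area = |-180| = 180; area = 90; answer 90
Step 3: A2 = 90; threaded value p + q = 91; c = 3765; 3765 = 3 * 5 * 251; sigma = (1 + 3) * (1 + 5) * (1 + 251) = 4 * 6 * 252 = 6048; answer 6048

6048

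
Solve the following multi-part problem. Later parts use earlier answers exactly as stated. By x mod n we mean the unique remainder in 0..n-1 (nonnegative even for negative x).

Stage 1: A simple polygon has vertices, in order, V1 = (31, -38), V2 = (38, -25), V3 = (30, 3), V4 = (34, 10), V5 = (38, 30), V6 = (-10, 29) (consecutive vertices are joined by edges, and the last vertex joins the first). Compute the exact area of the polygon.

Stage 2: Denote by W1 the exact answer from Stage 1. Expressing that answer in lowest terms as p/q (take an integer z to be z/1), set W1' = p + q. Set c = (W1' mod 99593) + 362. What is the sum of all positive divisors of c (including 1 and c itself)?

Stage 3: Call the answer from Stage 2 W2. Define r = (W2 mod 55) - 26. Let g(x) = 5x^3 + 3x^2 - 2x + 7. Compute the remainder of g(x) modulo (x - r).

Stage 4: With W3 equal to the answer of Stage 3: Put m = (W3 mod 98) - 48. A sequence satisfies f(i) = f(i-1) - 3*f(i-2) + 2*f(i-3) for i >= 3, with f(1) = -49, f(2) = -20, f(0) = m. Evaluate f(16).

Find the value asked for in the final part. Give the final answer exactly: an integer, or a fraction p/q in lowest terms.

Stage 1: cross terms: (31*-25 - 38*-38)=669, (38*3 - 30*-25)=864, (30*10 - 34*3)=198, (34*30 - 38*10)=640, (38*29 - -10*30)=1402, (-10*-38 - 31*29)=-519; twice the area = |3254| = 3254; area = 1627; answer 1627
Stage 2: W1 = 1627; threaded value p + q = 1628; c = 1990; 1990 = 2 * 5 * 199; sigma = (1 + 2) * (1 + 5) * (1 + 199) = 3 * 6 * 200 = 3600; answer 3600
Stage 3: W2 = 3600; r = -1; remainder = value at the root: 5*(-1)^3 + 3*(-1)^2 - 2*(-1)^1 + 7 = (-5) + (3) + (2) + (7) = 7; answer 7
Stage 4: W3 = 7; m = -41; f(3) = 1*(-20) - 3*(-49) + 2*(-41) = 45; iterating: f(3)=45, f(4)=7, f(5)=-168, f(6)=-99, f(7)=419, f(8)=380, f(9)=-1075, f(10)=-1377, f(11)=2608, f(12)=4589, f(13)=-5989, f(14)=-14540, f(15)=12605, f(16)=44247; answer 44247

44247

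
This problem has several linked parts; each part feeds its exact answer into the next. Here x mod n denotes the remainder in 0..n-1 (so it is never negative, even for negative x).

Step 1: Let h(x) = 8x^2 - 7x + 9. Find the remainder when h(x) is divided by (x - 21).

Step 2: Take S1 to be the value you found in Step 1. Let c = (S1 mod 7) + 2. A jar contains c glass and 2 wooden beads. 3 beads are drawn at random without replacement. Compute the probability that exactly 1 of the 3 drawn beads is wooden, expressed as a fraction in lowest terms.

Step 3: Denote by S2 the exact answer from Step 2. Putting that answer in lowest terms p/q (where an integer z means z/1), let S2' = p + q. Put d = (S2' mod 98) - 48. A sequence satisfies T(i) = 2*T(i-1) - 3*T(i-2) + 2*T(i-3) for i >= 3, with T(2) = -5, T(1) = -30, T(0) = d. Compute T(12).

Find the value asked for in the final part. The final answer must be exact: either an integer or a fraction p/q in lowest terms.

435

Step 1: remainder = value at the root: 8*(21)^2 - 7*(21)^1 + 9 = (3528) + (-147) + (9) = 3390; answer 3390
Step 2: S1 = 3390; c = 4; total draws C(6,3) = 20; favorable C(2,1)*C(4,2) = 12; P = 3/5; answer 3/5
Step 3: S2 = 3/5; threaded value p + q = 8; d = -40; T(3) = 2*(-5) - 3*(-30) + 2*(-40) = 0; iterating: T(3)=0, T(4)=-45, T(5)=-100, T(6)=-65, T(7)=80, T(8)=155, T(9)=-60, T(10)=-425, T(11)=-360, T(12)=435; answer 435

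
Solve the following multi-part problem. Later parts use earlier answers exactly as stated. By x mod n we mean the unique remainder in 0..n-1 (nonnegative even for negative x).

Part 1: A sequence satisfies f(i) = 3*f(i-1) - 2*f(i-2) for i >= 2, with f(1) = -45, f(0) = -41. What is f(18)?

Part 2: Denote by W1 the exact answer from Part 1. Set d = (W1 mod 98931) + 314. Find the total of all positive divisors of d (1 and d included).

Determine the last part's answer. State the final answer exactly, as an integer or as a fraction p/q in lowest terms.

Part 1: f(2) = 3*(-45) - 2*(-41) = -53; iterating: f(2)=-53, f(3)=-69, f(4)=-101, f(5)=-165, f(6)=-293, f(7)=-549, f(8)=-1061, f(9)=-2085, f(10)=-4133, f(11)=-8229, f(12)=-16421, f(13)=-32805, f(14)=-65573, f(15)=-131109, f(16)=-262181, f(17)=-524325, f(18)=-1048613; answer -1048613
Part 2: W1 = -1048613; d = 39942; 39942 = 2 * 3^2 * 7 * 317; sigma = (1 + 2) * (1 + 3 + 9) * (1 + 7) * (1 + 317) = 3 * 13 * 8 * 318 = 99216; answer 99216

99216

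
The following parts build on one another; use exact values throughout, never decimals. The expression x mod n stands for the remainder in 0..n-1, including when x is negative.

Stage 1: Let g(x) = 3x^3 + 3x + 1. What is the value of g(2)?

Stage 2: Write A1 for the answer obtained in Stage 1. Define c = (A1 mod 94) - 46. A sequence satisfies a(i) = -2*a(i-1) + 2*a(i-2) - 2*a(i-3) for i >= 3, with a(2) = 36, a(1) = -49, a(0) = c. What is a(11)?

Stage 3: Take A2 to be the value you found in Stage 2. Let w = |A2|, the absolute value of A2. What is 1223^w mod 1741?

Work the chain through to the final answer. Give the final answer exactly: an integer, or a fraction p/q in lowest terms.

Stage 1: 3*(2)^3 + 3*(2)^1 + 1 = (24) + (6) + (1) = 31; answer 31
Stage 2: A1 = 31; c = -15; a(3) = -2*(36) + 2*(-49) - 2*(-15) = -140; iterating: a(3)=-140, a(4)=450, a(5)=-1252, a(6)=3684, a(7)=-10772, a(8)=31416, a(9)=-91744, a(10)=267864, a(11)=-782048; answer -782048
Stage 3: A2 = -782048; w = 782048; squarings mod 1741: 1223^1=1223, 1223^2=210, 1223^4=575, 1223^8=1576, 1223^16=1110, 1223^32=1213, 1223^64=224, 1223^128=1428, 1223^256=473, 1223^512=881, 1223^1024=1416, 1223^2048=1165, 1223^4096=986, 1223^8192=718, 1223^16384=188, 1223^32768=524, 1223^65536=1239, 1223^131072=1300, 1223^262144=1230, 1223^524288=1712; 1223^782048 = 1223^32 * 1223^64 * 1223^128 * 1223^512 * 1223^1024 * 1223^2048 * 1223^8192 * 1223^16384 * 1223^32768 * 1223^65536 * 1223^131072 * 1223^524288 = 328 (mod 1741); answer 328

328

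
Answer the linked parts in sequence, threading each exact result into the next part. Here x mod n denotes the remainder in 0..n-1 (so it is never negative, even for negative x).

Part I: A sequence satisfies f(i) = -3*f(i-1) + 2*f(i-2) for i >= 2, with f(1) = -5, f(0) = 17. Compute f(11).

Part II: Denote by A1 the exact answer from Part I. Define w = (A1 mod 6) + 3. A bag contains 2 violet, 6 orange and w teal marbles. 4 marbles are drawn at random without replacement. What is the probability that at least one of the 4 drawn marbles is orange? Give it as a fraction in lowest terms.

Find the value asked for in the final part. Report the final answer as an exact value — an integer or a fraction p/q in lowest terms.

23/26

Part I: f(2) = -3*(-5) + 2*(17) = 49; iterating: f(2)=49, f(3)=-157, f(4)=569, f(5)=-2021, f(6)=7201, f(7)=-25645, f(8)=91337, f(9)=-325301, f(10)=1158577, f(11)=-4126333; answer -4126333
Part II: A1 = -4126333; w = 8; total draws C(16,4) = 1820; complement C(10,4) = 210; favorable 1820 - 210 = 1610; P = 23/26; answer 23/26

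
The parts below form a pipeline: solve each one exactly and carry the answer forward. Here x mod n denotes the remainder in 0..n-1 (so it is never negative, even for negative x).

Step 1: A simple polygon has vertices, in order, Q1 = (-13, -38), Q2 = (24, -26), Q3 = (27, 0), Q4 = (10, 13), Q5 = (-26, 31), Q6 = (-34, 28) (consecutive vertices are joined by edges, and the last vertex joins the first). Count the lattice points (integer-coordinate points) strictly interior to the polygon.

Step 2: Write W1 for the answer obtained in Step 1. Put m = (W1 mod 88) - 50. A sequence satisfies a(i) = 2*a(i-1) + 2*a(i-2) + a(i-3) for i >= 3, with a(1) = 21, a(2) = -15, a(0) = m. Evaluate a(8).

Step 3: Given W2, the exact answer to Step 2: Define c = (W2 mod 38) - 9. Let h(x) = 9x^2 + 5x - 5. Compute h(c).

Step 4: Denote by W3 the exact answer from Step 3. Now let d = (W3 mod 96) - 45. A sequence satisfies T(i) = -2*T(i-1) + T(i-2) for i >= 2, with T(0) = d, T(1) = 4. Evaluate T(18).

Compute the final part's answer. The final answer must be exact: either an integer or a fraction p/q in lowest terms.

23123830

Step 1: cross terms: (-13*-26 - 24*-38)=1250, (24*0 - 27*-26)=702, (27*13 - 10*0)=351, (10*31 - -26*13)=648, (-26*28 - -34*31)=326, (-34*-38 - -13*28)=1656; twice the area = |4933| = 4933; area = 4933/2; boundary points = 1 + 1 + 1 + 18 + 1 + 3 = 25; strictly interior points = area - boundary/2 + 1 = 2455; answer 2455
Step 2: W1 = 2455; m = 29; a(3) = 2*(-15) + 2*(21) + 1*(29) = 41; iterating: a(3)=41, a(4)=73, a(5)=213, a(6)=613, a(7)=1725, a(8)=4889; answer 4889
Step 3: W2 = 4889; c = 16; 9*(16)^2 + 5*(16)^1 - 5 = (2304) + (80) + (-5) = 2379; answer 2379
Step 4: W3 = 2379; d = 30; T(2) = -2*(4) + 1*(30) = 22; iterating: T(2)=22, T(3)=-40, T(4)=102, T(5)=-244, T(6)=590, T(7)=-1424, T(8)=3438, T(9)=-8300, T(10)=20038, T(11)=-48376, T(12)=116790, T(13)=-281956, T(14)=680702, T(15)=-1643360, T(16)=3967422, T(17)=-9578204, T(18)=23123830; answer 23123830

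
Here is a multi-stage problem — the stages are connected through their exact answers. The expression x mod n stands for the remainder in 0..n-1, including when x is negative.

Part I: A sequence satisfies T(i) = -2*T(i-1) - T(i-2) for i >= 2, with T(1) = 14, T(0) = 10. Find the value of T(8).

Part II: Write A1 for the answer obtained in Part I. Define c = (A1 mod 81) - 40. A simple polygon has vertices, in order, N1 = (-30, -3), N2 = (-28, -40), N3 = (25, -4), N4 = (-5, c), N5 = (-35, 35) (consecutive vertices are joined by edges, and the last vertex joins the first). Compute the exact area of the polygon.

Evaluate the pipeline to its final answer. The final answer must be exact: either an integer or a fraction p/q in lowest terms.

Part I: T(2) = -2*(14) - 1*(10) = -38; iterating: T(2)=-38, T(3)=62, T(4)=-86, T(5)=110, T(6)=-134, T(7)=158, T(8)=-182; answer -182
Part II: A1 = -182; c = 21; cross terms: (-30*-40 - -28*-3)=1116, (-28*-4 - 25*-40)=1112, (25*21 - -5*-4)=505, (-5*35 - -35*21)=560, (-35*-3 - -30*35)=1155; twice the area = |4448| = 4448; area = 2224; answer 2224

2224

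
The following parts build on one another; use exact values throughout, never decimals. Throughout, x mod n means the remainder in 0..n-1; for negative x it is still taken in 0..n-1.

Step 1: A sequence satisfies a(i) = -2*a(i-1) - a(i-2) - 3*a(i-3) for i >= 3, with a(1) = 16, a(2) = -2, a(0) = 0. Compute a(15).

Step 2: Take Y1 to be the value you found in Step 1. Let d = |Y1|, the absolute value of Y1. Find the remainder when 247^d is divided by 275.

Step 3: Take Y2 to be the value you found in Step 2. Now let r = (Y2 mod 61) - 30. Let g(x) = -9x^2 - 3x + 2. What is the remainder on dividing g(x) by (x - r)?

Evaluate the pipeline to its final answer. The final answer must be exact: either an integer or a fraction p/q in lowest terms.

-10

Step 1: a(3) = -2*(-2) - 1*(16) - 3*(0) = -12; iterating: a(3)=-12, a(4)=-22, a(5)=62, a(6)=-66, a(7)=136, a(8)=-392, a(9)=846, a(10)=-1708, a(11)=3746, a(12)=-8322, a(13)=18022, a(14)=-38960, a(15)=84864; answer 84864
Step 2: Y1 = 84864; d = 84864; squarings mod 275: 247^1=247, 247^2=234, 247^4=31, 247^8=136, 247^16=71, 247^32=91, 247^64=31, 247^128=136, 247^256=71, 247^512=91, 247^1024=31, 247^2048=136, 247^4096=71, 247^8192=91, 247^16384=31, 247^32768=136, 247^65536=71; 247^84864 = 247^128 * 247^256 * 247^512 * 247^2048 * 247^16384 * 247^65536 = 31 (mod 275); answer 31
Step 3: Y2 = 31; r = 1; remainder = value at the root: -9*(1)^2 - 3*(1)^1 + 2 = (-9) + (-3) + (2) = -10; answer -10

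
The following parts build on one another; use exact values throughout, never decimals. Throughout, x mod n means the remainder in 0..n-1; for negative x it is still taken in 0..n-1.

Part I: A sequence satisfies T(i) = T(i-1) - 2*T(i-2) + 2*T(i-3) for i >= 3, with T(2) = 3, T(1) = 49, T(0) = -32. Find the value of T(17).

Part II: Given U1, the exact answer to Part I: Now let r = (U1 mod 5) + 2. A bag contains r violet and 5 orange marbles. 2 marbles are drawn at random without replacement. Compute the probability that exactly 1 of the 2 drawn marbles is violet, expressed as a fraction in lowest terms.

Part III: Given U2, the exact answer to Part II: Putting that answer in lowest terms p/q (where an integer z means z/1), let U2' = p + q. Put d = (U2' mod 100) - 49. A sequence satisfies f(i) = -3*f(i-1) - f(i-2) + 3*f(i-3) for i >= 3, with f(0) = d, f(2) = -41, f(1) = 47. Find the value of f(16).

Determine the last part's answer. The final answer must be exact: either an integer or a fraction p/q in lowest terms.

-1811872

Part I: T(3) = 1*(3) - 2*(49) + 2*(-32) = -159; iterating: T(3)=-159, T(4)=-67, T(5)=257, T(6)=73, T(7)=-575, T(8)=-207, T(9)=1089, T(10)=353, T(11)=-2239, T(12)=-767, T(13)=4417, T(14)=1473, T(15)=-8895, T(16)=-3007, T(17)=17729; answer 17729
Part II: U1 = 17729; r = 6; total draws C(11,2) = 55; favorable C(6,1)*C(5,1) = 30; P = 6/11; answer 6/11
Part III: U2 = 6/11; threaded value p + q = 17; d = -32; f(3) = -3*(-41) - 1*(47) + 3*(-32) = -20; iterating: f(3)=-20, f(4)=242, f(5)=-829, f(6)=2185, f(7)=-5000, f(8)=10328, f(9)=-19429, f(10)=32959, f(11)=-48464, f(12)=54146, f(13)=-15097, f(14)=-154247, f(15)=640276, f(16)=-1811872; answer -1811872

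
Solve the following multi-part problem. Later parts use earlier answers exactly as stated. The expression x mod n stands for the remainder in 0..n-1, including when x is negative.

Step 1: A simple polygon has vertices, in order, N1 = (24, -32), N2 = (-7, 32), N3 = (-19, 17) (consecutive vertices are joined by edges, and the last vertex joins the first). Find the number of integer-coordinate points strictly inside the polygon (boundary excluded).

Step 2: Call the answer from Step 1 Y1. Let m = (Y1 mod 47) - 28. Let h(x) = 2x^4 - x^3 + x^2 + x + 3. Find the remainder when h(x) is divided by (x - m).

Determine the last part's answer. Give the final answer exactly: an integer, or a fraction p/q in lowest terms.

Step 1: cross terms: (24*32 - -7*-32)=544, (-7*17 - -19*32)=489, (-19*-32 - 24*17)=200; twice the area = |1233| = 1233; area = 1233/2; boundary points = 1 + 3 + 1 = 5; strictly interior points = area - boundary/2 + 1 = 615; answer 615
Step 2: Y1 = 615; m = -24; remainder = value at the root: 2*(-24)^4 - 1*(-24)^3 + 1*(-24)^2 + 1*(-24)^1 + 3 = (663552) + (13824) + (576) + (-24) + (3) = 677931; answer 677931

677931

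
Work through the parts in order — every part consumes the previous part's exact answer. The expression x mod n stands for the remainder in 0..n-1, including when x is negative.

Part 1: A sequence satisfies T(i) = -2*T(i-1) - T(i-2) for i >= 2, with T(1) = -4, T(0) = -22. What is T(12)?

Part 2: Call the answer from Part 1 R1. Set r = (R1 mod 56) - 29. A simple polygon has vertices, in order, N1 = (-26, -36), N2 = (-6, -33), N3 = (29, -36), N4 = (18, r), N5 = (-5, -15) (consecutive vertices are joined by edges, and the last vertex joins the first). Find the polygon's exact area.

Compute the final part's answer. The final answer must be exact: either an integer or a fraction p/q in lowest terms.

1337/2

Part 1: T(2) = -2*(-4) - 1*(-22) = 30; iterating: T(2)=30, T(3)=-56, T(4)=82, T(5)=-108, T(6)=134, T(7)=-160, T(8)=186, T(9)=-212, T(10)=238, T(11)=-264, T(12)=290; answer 290
Part 2: R1 = 290; r = -19; cross terms: (-26*-33 - -6*-36)=642, (-6*-36 - 29*-33)=1173, (29*-19 - 18*-36)=97, (18*-15 - -5*-19)=-365, (-5*-36 - -26*-15)=-210; twice the area = |1337| = 1337; area = 1337/2; answer 1337/2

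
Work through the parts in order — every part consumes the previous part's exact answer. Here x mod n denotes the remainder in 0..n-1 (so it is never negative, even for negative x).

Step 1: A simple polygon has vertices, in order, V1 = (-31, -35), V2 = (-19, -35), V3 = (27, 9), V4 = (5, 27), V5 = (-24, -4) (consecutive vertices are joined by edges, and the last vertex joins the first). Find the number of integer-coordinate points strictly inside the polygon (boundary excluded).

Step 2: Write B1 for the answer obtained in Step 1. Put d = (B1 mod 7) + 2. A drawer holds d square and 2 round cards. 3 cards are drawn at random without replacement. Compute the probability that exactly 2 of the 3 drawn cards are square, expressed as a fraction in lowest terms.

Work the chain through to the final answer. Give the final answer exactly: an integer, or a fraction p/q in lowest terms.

1/2

Step 1: cross terms: (-31*-35 - -19*-35)=420, (-19*9 - 27*-35)=774, (27*27 - 5*9)=684, (5*-4 - -24*27)=628, (-24*-35 - -31*-4)=716; twice the area = |3222| = 3222; area = 1611; boundary points = 12 + 2 + 2 + 1 + 1 = 18; strictly interior points = area - boundary/2 + 1 = 1603; answer 1603
Step 2: B1 = 1603; d = 2; total draws C(4,3) = 4; favorable C(2,2)*C(2,1) = 2; P = 1/2; answer 1/2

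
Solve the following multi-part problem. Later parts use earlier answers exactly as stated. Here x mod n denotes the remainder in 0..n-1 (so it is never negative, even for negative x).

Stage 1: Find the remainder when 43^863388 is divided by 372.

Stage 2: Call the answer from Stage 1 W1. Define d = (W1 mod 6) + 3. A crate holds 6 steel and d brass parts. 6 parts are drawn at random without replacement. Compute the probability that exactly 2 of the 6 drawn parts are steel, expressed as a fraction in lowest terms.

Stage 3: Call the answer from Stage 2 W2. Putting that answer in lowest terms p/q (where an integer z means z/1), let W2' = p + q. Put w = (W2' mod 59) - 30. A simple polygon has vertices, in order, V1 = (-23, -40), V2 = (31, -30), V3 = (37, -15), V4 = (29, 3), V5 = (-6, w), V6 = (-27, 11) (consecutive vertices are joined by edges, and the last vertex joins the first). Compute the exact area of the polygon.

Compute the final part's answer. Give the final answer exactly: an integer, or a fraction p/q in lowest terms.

1783

Stage 1: squarings mod 372: 43^1=43, 43^2=361, 43^4=121, 43^8=133, 43^16=205, 43^32=361, 43^64=121, 43^128=133, 43^256=205, 43^512=361, 43^1024=121, 43^2048=133, 43^4096=205, 43^8192=361, 43^16384=121, 43^32768=133, 43^65536=205, 43^131072=361, 43^262144=121, 43^524288=133; 43^863388 = 43^4 * 43^8 * 43^16 * 43^128 * 43^1024 * 43^2048 * 43^8192 * 43^65536 * 43^262144 * 43^524288 = 349 (mod 372); answer 349
Stage 2: W1 = 349; d = 4; total draws C(10,6) = 210; favorable C(6,2)*C(4,4) = 15; P = 1/14; answer 1/14
Stage 3: W2 = 1/14; threaded value p + q = 15; w = -15; cross terms: (-23*-30 - 31*-40)=1930, (31*-15 - 37*-30)=645, (37*3 - 29*-15)=546, (29*-15 - -6*3)=-417, (-6*11 - -27*-15)=-471, (-27*-40 - -23*11)=1333; twice the area = |3566| = 3566; area = 1783; answer 1783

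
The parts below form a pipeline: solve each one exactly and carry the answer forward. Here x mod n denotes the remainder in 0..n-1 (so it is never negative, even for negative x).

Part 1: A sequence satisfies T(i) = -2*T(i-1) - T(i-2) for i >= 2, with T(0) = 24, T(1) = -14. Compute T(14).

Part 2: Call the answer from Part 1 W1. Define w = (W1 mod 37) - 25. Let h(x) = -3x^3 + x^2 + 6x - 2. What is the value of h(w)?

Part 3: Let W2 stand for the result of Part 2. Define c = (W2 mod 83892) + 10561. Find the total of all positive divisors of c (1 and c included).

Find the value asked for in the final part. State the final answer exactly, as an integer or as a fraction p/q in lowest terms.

146816

Part 1: T(2) = -2*(-14) - 1*(24) = 4; iterating: T(2)=4, T(3)=6, T(4)=-16, T(5)=26, T(6)=-36, T(7)=46, T(8)=-56, T(9)=66, T(10)=-76, T(11)=86, T(12)=-96, T(13)=106, T(14)=-116; answer -116
Part 2: W1 = -116; w = 7; -3*(7)^3 + 1*(7)^2 + 6*(7)^1 - 2 = (-1029) + (49) + (42) + (-2) = -940; answer -940
Part 3: W2 = -940; c = 93513; 93513 = 3 * 7 * 61 * 73; sigma = (1 + 3) * (1 + 7) * (1 + 61) * (1 + 73) = 4 * 8 * 62 * 74 = 146816; answer 146816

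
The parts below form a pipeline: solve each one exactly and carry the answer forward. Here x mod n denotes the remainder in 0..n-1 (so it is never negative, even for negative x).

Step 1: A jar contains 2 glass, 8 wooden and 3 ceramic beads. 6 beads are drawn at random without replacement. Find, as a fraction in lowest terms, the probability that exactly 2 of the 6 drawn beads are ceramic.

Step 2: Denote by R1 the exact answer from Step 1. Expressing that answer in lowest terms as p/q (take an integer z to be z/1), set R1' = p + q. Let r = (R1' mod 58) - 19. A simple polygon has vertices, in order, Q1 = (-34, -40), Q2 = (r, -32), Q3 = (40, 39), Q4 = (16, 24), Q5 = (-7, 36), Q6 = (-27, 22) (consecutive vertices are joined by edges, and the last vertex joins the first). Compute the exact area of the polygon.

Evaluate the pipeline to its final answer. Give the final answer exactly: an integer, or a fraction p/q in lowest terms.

3995

Step 1: total draws C(13,6) = 1716; favorable C(3,2)*C(10,4) = 630; P = 105/286; answer 105/286
Step 2: R1 = 105/286; threaded value p + q = 391; r = 24; cross terms: (-34*-32 - 24*-40)=2048, (24*39 - 40*-32)=2216, (40*24 - 16*39)=336, (16*36 - -7*24)=744, (-7*22 - -27*36)=818, (-27*-40 - -34*22)=1828; twice the area = |7990| = 7990; area = 3995; answer 3995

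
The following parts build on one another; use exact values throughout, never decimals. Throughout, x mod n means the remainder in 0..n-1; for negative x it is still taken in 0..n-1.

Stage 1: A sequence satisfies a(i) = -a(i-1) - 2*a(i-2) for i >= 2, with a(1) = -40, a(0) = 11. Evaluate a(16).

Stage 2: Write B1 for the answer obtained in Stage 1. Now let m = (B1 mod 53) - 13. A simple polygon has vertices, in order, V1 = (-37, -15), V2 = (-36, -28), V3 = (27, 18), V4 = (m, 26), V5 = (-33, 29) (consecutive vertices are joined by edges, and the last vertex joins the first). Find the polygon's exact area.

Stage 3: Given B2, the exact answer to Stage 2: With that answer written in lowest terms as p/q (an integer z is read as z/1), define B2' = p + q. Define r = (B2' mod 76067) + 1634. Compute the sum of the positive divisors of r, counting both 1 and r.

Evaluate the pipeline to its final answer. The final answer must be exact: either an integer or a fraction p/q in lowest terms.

8596

Stage 1: a(2) = -1*(-40) - 2*(11) = 18; iterating: a(2)=18, a(3)=62, a(4)=-98, a(5)=-26, a(6)=222, a(7)=-170, a(8)=-274, a(9)=614, a(10)=-66, a(11)=-1162, a(12)=1294, a(13)=1030, a(14)=-3618, a(15)=1558, a(16)=5678; answer 5678
Stage 2: B1 = 5678; m = -6; cross terms: (-37*-28 - -36*-15)=496, (-36*18 - 27*-28)=108, (27*26 - -6*18)=810, (-6*29 - -33*26)=684, (-33*-15 - -37*29)=1568; twice the area = |3666| = 3666; area = 1833; answer 1833
Stage 3: B2 = 1833; threaded value p + q = 1834; r = 3468; 3468 = 2^2 * 3 * 17^2; sigma = (1 + 2 + 4) * (1 + 3) * (1 + 17 + 289) = 7 * 4 * 307 = 8596; answer 8596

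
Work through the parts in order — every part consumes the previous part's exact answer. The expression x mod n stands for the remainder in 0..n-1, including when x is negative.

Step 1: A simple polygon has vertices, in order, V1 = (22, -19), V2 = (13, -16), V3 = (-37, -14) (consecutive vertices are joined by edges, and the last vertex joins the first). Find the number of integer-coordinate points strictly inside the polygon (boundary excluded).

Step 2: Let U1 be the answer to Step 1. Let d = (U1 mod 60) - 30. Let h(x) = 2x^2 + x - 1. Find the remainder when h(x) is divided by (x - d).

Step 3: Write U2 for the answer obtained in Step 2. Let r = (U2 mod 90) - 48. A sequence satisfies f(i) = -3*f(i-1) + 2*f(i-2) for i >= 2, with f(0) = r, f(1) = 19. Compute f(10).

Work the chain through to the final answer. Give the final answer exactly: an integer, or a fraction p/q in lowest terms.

-752951

Step 1: cross terms: (22*-16 - 13*-19)=-105, (13*-14 - -37*-16)=-774, (-37*-19 - 22*-14)=1011; twice the area = |132| = 132; area = 66; boundary points = 3 + 2 + 1 = 6; strictly interior points = area - boundary/2 + 1 = 64; answer 64
Step 2: U1 = 64; d = -26; remainder = value at the root: 2*(-26)^2 + 1*(-26)^1 - 1 = (1352) + (-26) + (-1) = 1325; answer 1325
Step 3: U2 = 1325; r = 17; f(2) = -3*(19) + 2*(17) = -23; iterating: f(2)=-23, f(3)=107, f(4)=-367, f(5)=1315, f(6)=-4679, f(7)=16667, f(8)=-59359, f(9)=211411, f(10)=-752951; answer -752951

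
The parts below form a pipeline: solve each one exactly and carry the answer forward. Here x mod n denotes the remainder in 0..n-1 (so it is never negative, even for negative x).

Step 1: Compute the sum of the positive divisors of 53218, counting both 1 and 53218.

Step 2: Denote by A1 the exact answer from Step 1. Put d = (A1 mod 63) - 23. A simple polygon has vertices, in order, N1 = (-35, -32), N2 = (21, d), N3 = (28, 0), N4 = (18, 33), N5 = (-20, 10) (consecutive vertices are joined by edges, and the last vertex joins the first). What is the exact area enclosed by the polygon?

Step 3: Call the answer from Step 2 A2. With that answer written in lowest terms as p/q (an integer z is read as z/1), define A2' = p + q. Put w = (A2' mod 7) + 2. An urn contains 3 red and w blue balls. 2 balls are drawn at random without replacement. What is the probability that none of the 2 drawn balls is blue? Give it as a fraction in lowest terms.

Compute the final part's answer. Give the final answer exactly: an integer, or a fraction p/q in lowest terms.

1/15

Step 1: 53218 = 2 * 11 * 41 * 59; sigma = (1 + 2) * (1 + 11) * (1 + 41) * (1 + 59) = 3 * 12 * 42 * 60 = 90720; answer 90720
Step 2: A1 = 90720; d = -23; cross terms: (-35*-23 - 21*-32)=1477, (21*0 - 28*-23)=644, (28*33 - 18*0)=924, (18*10 - -20*33)=840, (-20*-32 - -35*10)=990; twice the area = |4875| = 4875; area = 4875/2; answer 4875/2
Step 3: A2 = 4875/2; threaded value p + q = 4877; w = 7; total draws C(10,2) = 45; favorable C(3,2) = 3; P = 1/15; answer 1/15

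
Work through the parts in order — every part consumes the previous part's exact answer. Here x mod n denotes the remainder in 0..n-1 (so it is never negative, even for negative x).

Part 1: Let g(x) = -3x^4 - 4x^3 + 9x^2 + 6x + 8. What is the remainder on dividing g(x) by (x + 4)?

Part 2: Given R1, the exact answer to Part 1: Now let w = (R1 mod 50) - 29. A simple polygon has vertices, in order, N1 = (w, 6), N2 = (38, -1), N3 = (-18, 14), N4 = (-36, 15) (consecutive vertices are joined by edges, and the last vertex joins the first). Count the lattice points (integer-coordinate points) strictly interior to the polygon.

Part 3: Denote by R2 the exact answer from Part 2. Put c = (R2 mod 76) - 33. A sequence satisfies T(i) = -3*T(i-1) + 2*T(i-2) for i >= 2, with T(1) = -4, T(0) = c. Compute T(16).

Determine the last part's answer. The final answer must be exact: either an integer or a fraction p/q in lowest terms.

Part 1: remainder = value at the root: -3*(-4)^4 - 4*(-4)^3 + 9*(-4)^2 + 6*(-4)^1 + 8 = (-768) + (256) + (144) + (-24) + (8) = -384; answer -384
Part 2: R1 = -384; w = -13; cross terms: (-13*-1 - 38*6)=-215, (38*14 - -18*-1)=514, (-18*15 - -36*14)=234, (-36*6 - -13*15)=-21; twice the area = |512| = 512; area = 256; boundary points = 1 + 1 + 1 + 1 = 4; strictly interior points = area - boundary/2 + 1 = 255; answer 255
Part 3: R2 = 255; c = -6; T(2) = -3*(-4) + 2*(-6) = 0; iterating: T(2)=0, T(3)=-8, T(4)=24, T(5)=-88, T(6)=312, T(7)=-1112, T(8)=3960, T(9)=-14104, T(10)=50232, T(11)=-178904, T(12)=637176, T(13)=-2269336, T(14)=8082360, T(15)=-28785752, T(16)=102521976; answer 102521976

102521976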